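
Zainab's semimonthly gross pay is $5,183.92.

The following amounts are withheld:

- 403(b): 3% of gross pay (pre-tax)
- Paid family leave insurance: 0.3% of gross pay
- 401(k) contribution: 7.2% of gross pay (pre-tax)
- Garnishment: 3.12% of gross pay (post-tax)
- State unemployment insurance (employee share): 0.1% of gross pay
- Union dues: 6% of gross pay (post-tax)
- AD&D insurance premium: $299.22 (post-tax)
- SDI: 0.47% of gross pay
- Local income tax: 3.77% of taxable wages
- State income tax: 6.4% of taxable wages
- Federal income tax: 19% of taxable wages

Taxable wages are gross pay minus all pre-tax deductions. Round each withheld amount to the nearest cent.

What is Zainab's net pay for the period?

$2,480.16

403(b): $5,183.92 × 0.03 = $155.52
401(k) contribution: $5,183.92 × 0.072 = $373.24
Pre-tax total = $155.52 + $373.24 = $528.76
Taxable wages = $5,183.92 − $528.76 = $4,655.16
State income tax: $4,655.16 × 0.064 = $297.93
Local income tax: $4,655.16 × 0.0377 = $175.50
Federal income tax: $4,655.16 × 0.19 = $884.48
SDI: $5,183.92 × 0.0047 = $24.36
State unemployment insurance (employee share): $5,183.92 × 0.001 = $5.18
Paid family leave insurance: $5,183.92 × 0.003 = $15.55
AD&D insurance premium: $299.22
Union dues: $5,183.92 × 0.06 = $311.04
Garnishment: $5,183.92 × 0.0312 = $161.74
Total deductions = $155.52 + $373.24 + $297.93 + $175.50 + $884.48 + $24.36 + $5.18 + $15.55 + $299.22 + $311.04 + $161.74 = $2,703.76
Net pay = $5,183.92 − $2,703.76 = $2,480.16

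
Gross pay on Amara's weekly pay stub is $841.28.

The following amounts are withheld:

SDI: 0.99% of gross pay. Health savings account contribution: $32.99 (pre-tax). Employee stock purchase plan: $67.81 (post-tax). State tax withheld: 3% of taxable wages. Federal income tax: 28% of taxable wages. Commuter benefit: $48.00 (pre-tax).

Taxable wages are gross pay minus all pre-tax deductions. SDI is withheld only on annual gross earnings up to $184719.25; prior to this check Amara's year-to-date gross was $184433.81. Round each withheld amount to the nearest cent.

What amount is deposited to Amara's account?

$453.96

Health savings account contribution: $32.99
Commuter benefit: $48.00
Pre-tax total = $32.99 + $48.00 = $80.99
Taxable wages = $841.28 − $80.99 = $760.29
State tax withheld: $760.29 × 0.03 = $22.81
Federal income tax: $760.29 × 0.28 = $212.88
SDI: only $184719.25 − $184433.81 = $285.44 of this check is subject → $285.44 × 0.0099 = $2.83
Employee stock purchase plan: $67.81
Total deductions = $32.99 + $48.00 + $22.81 + $212.88 + $2.83 + $67.81 = $387.32
Net pay = $841.28 − $387.32 = $453.96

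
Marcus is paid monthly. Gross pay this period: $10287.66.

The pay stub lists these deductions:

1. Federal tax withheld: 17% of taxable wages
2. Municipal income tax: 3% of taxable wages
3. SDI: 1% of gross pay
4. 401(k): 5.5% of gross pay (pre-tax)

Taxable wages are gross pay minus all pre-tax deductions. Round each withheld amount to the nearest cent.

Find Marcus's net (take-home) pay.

401(k): $10287.66 × 0.055 = $565.82
Taxable wages = $10287.66 − $565.82 = $9721.84
Municipal income tax: $9721.84 × 0.03 = $291.66
Federal tax withheld: $9721.84 × 0.17 = $1652.71
SDI: $10287.66 × 0.01 = $102.88
Total deductions = $565.82 + $291.66 + $1652.71 + $102.88 = $2613.07
Net pay = $10287.66 − $2613.07 = $7674.59

$7674.59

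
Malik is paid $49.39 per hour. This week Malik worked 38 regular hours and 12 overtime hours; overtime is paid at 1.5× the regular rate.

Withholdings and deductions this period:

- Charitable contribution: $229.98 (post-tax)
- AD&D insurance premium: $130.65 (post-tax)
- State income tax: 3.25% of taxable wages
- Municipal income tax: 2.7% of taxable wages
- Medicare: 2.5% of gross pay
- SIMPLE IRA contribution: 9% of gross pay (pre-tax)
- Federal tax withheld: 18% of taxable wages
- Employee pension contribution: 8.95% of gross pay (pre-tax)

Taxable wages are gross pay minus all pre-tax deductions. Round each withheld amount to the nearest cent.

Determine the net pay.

$1,296.08

Regular pay: 38 × $49.39 = $1,876.82
Overtime pay: 12 × $49.39 × 1.5 = $889.02
Gross pay = $1,876.82 + $889.02 = $2,765.84
Employee pension contribution: $2,765.84 × 0.0895 = $247.54
SIMPLE IRA contribution: $2,765.84 × 0.09 = $248.93
Pre-tax total = $247.54 + $248.93 = $496.47
Taxable wages = $2,765.84 − $496.47 = $2,269.37
State income tax: $2,269.37 × 0.0325 = $73.75
Federal tax withheld: $2,269.37 × 0.18 = $408.49
Municipal income tax: $2,269.37 × 0.027 = $61.27
Medicare: $2,765.84 × 0.025 = $69.15
Charitable contribution: $229.98
AD&D insurance premium: $130.65
Total deductions = $247.54 + $248.93 + $73.75 + $408.49 + $61.27 + $69.15 + $229.98 + $130.65 = $1,469.76
Net pay = $2,765.84 − $1,469.76 = $1,296.08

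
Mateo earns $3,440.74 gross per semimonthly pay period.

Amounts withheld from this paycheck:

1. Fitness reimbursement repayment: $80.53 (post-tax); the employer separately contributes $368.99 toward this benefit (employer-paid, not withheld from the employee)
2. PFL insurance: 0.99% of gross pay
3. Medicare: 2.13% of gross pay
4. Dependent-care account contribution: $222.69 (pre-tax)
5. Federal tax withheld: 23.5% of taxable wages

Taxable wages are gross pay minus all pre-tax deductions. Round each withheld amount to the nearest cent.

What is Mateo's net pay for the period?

$2,273.93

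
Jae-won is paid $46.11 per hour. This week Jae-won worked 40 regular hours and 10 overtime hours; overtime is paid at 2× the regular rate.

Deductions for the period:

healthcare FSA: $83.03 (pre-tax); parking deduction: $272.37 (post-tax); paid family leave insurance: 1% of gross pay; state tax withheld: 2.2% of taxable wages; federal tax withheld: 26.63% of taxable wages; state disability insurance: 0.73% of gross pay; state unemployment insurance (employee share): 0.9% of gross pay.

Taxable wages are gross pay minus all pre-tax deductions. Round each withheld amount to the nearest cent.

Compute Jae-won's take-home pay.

$1,564.76

Regular pay: 40 × $46.11 = $1,844.40
Overtime pay: 10 × $46.11 × 2 = $922.20
Gross pay = $1,844.40 + $922.20 = $2,766.60
Healthcare FSA: $83.03
Taxable wages = $2,766.60 − $83.03 = $2,683.57
Federal tax withheld: $2,683.57 × 0.2663 = $714.63
State tax withheld: $2,683.57 × 0.022 = $59.04
Paid family leave insurance: $2,766.60 × 0.01 = $27.67
State disability insurance: $2,766.60 × 0.0073 = $20.20
State unemployment insurance (employee share): $2,766.60 × 0.009 = $24.90
Parking deduction: $272.37
Total deductions = $83.03 + $714.63 + $59.04 + $27.67 + $20.20 + $24.90 + $272.37 = $1,201.84
Net pay = $2,766.60 − $1,201.84 = $1,564.76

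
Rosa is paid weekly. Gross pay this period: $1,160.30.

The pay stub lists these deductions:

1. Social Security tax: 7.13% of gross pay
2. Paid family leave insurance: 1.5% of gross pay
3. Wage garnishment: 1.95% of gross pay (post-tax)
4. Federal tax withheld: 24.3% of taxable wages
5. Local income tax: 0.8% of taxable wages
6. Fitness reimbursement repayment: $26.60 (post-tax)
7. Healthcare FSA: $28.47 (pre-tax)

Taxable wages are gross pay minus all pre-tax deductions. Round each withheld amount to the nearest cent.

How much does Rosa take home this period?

$698.39

Healthcare FSA: $28.47
Taxable wages = $1,160.30 − $28.47 = $1,131.83
Local income tax: $1,131.83 × 0.008 = $9.05
Federal tax withheld: $1,131.83 × 0.243 = $275.03
Paid family leave insurance: $1,160.30 × 0.015 = $17.40
Social Security tax: $1,160.30 × 0.0713 = $82.73
Fitness reimbursement repayment: $26.60
Wage garnishment: $1,160.30 × 0.0195 = $22.63
Total deductions = $28.47 + $9.05 + $275.03 + $17.40 + $82.73 + $26.60 + $22.63 = $461.91
Net pay = $1,160.30 − $461.91 = $698.39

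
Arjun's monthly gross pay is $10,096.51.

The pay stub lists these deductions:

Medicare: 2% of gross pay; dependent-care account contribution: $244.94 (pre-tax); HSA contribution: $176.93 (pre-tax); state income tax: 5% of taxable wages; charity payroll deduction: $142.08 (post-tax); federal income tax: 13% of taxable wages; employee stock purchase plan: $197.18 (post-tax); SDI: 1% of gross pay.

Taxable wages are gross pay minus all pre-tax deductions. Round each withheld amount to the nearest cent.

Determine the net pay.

$7,291.05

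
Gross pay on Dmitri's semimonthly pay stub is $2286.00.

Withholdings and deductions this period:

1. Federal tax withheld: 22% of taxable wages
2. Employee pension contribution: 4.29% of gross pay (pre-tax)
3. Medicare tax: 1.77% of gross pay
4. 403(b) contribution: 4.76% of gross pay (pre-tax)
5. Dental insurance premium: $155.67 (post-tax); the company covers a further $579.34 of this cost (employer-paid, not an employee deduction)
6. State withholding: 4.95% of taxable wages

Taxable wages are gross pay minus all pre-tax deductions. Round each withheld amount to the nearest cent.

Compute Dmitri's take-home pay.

$1322.66

403(b) contribution: $2286.00 × 0.0476 = $108.81
Employee pension contribution: $2286.00 × 0.0429 = $98.07
Pre-tax total = $108.81 + $98.07 = $206.88
Taxable wages = $2286.00 − $206.88 = $2079.12
Federal tax withheld: $2079.12 × 0.22 = $457.41
State withholding: $2079.12 × 0.0495 = $102.92
Medicare tax: $2286.00 × 0.0177 = $40.46
Dental insurance premium: $155.67
(Employer's $579.34 toward dental insurance premium is not withheld from the employee.)
Total deductions = $108.81 + $98.07 + $457.41 + $102.92 + $40.46 + $155.67 = $963.34
Net pay = $2286.00 − $963.34 = $1322.66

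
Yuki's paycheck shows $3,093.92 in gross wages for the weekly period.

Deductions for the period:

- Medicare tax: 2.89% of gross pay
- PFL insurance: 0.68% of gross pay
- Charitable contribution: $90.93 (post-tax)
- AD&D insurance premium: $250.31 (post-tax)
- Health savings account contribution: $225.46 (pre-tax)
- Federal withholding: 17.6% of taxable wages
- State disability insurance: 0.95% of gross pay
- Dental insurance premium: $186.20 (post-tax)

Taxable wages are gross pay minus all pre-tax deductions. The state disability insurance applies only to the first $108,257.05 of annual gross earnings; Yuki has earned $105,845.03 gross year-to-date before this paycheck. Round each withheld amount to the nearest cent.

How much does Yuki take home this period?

Health savings account contribution: $225.46
Taxable wages = $3,093.92 − $225.46 = $2,868.46
Federal withholding: $2,868.46 × 0.176 = $504.85
Medicare tax: $3,093.92 × 0.0289 = $89.41
PFL insurance: $3,093.92 × 0.0068 = $21.04
State disability insurance: only $108,257.05 − $105,845.03 = $2,412.02 of this check is subject → $2,412.02 × 0.0095 = $22.91
Charitable contribution: $90.93
AD&D insurance premium: $250.31
Dental insurance premium: $186.20
Total deductions = $225.46 + $504.85 + $89.41 + $21.04 + $22.91 + $90.93 + $250.31 + $186.20 = $1,391.11
Net pay = $3,093.92 − $1,391.11 = $1,702.81

$1,702.81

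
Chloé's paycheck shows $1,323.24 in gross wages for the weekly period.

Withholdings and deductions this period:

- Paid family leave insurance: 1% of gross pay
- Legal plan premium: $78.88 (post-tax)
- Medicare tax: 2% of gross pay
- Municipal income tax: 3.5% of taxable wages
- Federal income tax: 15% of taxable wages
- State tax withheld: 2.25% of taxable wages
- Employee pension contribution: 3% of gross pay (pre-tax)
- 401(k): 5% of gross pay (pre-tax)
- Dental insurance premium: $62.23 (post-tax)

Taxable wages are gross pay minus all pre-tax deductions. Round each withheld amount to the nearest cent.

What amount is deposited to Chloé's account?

Employee pension contribution: $1,323.24 × 0.03 = $39.70
401(k): $1,323.24 × 0.05 = $66.16
Pre-tax total = $39.70 + $66.16 = $105.86
Taxable wages = $1,323.24 − $105.86 = $1,217.38
State tax withheld: $1,217.38 × 0.0225 = $27.39
Federal income tax: $1,217.38 × 0.15 = $182.61
Municipal income tax: $1,217.38 × 0.035 = $42.61
Paid family leave insurance: $1,323.24 × 0.01 = $13.23
Medicare tax: $1,323.24 × 0.02 = $26.46
Dental insurance premium: $62.23
Legal plan premium: $78.88
Total deductions = $39.70 + $66.16 + $27.39 + $182.61 + $42.61 + $13.23 + $26.46 + $62.23 + $78.88 = $539.27
Net pay = $1,323.24 − $539.27 = $783.97

$783.97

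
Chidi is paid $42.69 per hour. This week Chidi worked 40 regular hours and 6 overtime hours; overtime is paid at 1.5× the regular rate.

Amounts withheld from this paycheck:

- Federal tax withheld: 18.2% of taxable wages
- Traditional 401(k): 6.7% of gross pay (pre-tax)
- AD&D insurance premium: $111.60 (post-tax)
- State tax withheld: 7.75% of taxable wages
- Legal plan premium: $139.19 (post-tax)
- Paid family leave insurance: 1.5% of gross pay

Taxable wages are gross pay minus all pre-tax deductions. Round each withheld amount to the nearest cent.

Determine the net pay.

Regular pay: 40 × $42.69 = $1,707.60
Overtime pay: 6 × $42.69 × 1.5 = $384.21
Gross pay = $1,707.60 + $384.21 = $2,091.81
Traditional 401(k): $2,091.81 × 0.067 = $140.15
Taxable wages = $2,091.81 − $140.15 = $1,951.66
Federal tax withheld: $1,951.66 × 0.182 = $355.20
State tax withheld: $1,951.66 × 0.0775 = $151.25
Paid family leave insurance: $2,091.81 × 0.015 = $31.38
AD&D insurance premium: $111.60
Legal plan premium: $139.19
Total deductions = $140.15 + $355.20 + $151.25 + $31.38 + $111.60 + $139.19 = $928.77
Net pay = $2,091.81 − $928.77 = $1,163.04

$1,163.04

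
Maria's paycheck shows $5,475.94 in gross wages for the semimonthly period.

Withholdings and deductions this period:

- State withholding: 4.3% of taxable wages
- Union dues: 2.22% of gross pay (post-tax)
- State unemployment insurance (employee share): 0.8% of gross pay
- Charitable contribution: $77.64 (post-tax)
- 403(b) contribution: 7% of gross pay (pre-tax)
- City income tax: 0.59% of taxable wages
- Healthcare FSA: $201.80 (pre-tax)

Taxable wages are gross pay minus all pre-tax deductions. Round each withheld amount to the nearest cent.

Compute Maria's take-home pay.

403(b) contribution: $5,475.94 × 0.07 = $383.32
Healthcare FSA: $201.80
Pre-tax total = $383.32 + $201.80 = $585.12
Taxable wages = $5,475.94 − $585.12 = $4,890.82
City income tax: $4,890.82 × 0.0059 = $28.86
State withholding: $4,890.82 × 0.043 = $210.31
State unemployment insurance (employee share): $5,475.94 × 0.008 = $43.81
Charitable contribution: $77.64
Union dues: $5,475.94 × 0.0222 = $121.57
Total deductions = $383.32 + $201.80 + $28.86 + $210.31 + $43.81 + $77.64 + $121.57 = $1,067.31
Net pay = $5,475.94 − $1,067.31 = $4,408.63

$4,408.63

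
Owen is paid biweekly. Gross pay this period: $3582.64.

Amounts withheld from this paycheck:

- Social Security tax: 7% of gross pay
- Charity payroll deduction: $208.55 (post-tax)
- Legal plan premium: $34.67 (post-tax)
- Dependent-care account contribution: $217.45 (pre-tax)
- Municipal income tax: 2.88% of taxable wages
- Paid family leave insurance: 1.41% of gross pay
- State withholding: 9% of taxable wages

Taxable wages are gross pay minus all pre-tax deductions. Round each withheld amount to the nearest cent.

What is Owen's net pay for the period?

Dependent-care account contribution: $217.45
Taxable wages = $3582.64 − $217.45 = $3365.19
Municipal income tax: $3365.19 × 0.0288 = $96.92
State withholding: $3365.19 × 0.09 = $302.87
Paid family leave insurance: $3582.64 × 0.0141 = $50.52
Social Security tax: $3582.64 × 0.07 = $250.78
Charity payroll deduction: $208.55
Legal plan premium: $34.67
Total deductions = $217.45 + $96.92 + $302.87 + $50.52 + $250.78 + $208.55 + $34.67 = $1161.76
Net pay = $3582.64 − $1161.76 = $2420.88

$2420.88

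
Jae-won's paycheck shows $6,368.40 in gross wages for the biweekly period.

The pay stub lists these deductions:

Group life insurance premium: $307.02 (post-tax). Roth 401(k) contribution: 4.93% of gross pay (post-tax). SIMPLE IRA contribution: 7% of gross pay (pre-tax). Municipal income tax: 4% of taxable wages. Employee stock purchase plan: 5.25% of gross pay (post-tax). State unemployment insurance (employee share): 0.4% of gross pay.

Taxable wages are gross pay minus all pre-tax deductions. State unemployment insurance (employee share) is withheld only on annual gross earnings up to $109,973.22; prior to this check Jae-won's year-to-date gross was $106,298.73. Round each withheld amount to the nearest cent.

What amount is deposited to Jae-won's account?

$4,715.69

SIMPLE IRA contribution: $6,368.40 × 0.07 = $445.79
Taxable wages = $6,368.40 − $445.79 = $5,922.61
Municipal income tax: $5,922.61 × 0.04 = $236.90
State unemployment insurance (employee share): only $109,973.22 − $106,298.73 = $3,674.49 of this check is subject → $3,674.49 × 0.004 = $14.70
Employee stock purchase plan: $6,368.40 × 0.0525 = $334.34
Roth 401(k) contribution: $6,368.40 × 0.0493 = $313.96
Group life insurance premium: $307.02
Total deductions = $445.79 + $236.90 + $14.70 + $334.34 + $313.96 + $307.02 = $1,652.71
Net pay = $6,368.40 − $1,652.71 = $4,715.69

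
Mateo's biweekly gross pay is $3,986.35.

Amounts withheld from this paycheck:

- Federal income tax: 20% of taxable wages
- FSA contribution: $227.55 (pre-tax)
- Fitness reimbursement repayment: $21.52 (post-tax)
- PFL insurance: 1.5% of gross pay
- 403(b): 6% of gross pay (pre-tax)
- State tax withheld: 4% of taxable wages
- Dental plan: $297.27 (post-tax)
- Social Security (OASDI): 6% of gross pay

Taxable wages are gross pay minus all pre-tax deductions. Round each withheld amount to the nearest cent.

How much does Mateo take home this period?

$2,057.15

403(b): $3,986.35 × 0.06 = $239.18
FSA contribution: $227.55
Pre-tax total = $239.18 + $227.55 = $466.73
Taxable wages = $3,986.35 − $466.73 = $3,519.62
Federal income tax: $3,519.62 × 0.2 = $703.92
State tax withheld: $3,519.62 × 0.04 = $140.78
PFL insurance: $3,986.35 × 0.015 = $59.80
Social Security (OASDI): $3,986.35 × 0.06 = $239.18
Fitness reimbursement repayment: $21.52
Dental plan: $297.27
Total deductions = $239.18 + $227.55 + $703.92 + $140.78 + $59.80 + $239.18 + $21.52 + $297.27 = $1,929.20
Net pay = $3,986.35 − $1,929.20 = $2,057.15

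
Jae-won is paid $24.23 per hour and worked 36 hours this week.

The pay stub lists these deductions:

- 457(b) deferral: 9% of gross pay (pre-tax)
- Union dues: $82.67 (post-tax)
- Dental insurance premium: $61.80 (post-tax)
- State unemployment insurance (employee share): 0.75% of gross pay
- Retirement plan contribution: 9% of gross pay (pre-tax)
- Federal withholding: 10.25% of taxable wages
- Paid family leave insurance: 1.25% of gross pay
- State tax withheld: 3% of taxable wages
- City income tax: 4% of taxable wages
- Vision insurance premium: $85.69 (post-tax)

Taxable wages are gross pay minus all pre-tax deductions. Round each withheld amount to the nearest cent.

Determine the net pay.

Gross pay: 36 × $24.23 = $872.28
457(b) deferral: $872.28 × 0.09 = $78.51
Retirement plan contribution: $872.28 × 0.09 = $78.51
Pre-tax total = $78.51 + $78.51 = $157.02
Taxable wages = $872.28 − $157.02 = $715.26
Federal withholding: $715.26 × 0.1025 = $73.31
City income tax: $715.26 × 0.04 = $28.61
State tax withheld: $715.26 × 0.03 = $21.46
State unemployment insurance (employee share): $872.28 × 0.0075 = $6.54
Paid family leave insurance: $872.28 × 0.0125 = $10.90
Dental insurance premium: $61.80
Vision insurance premium: $85.69
Union dues: $82.67
Total deductions = $78.51 + $78.51 + $73.31 + $28.61 + $21.46 + $6.54 + $10.90 + $61.80 + $85.69 + $82.67 = $528.00
Net pay = $872.28 − $528.00 = $344.28

$344.28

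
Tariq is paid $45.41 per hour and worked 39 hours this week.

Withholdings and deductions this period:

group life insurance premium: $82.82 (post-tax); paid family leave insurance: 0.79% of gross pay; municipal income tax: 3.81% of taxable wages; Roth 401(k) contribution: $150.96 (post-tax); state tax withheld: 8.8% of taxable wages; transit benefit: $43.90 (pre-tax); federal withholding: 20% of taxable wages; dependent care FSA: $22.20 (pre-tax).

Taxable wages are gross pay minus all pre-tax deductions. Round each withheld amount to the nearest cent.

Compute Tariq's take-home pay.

$901.15

Gross pay: 39 × $45.41 = $1,770.99
Transit benefit: $43.90
Dependent care FSA: $22.20
Pre-tax total = $43.90 + $22.20 = $66.10
Taxable wages = $1,770.99 − $66.10 = $1,704.89
State tax withheld: $1,704.89 × 0.088 = $150.03
Municipal income tax: $1,704.89 × 0.0381 = $64.96
Federal withholding: $1,704.89 × 0.2 = $340.98
Paid family leave insurance: $1,770.99 × 0.0079 = $13.99
Roth 401(k) contribution: $150.96
Group life insurance premium: $82.82
Total deductions = $43.90 + $22.20 + $150.03 + $64.96 + $340.98 + $13.99 + $150.96 + $82.82 = $869.84
Net pay = $1,770.99 − $869.84 = $901.15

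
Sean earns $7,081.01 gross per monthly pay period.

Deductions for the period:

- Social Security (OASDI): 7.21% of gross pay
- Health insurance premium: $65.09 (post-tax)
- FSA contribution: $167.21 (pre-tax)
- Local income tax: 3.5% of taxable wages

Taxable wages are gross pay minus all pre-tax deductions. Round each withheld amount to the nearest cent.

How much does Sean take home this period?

FSA contribution: $167.21
Taxable wages = $7,081.01 − $167.21 = $6,913.80
Local income tax: $6,913.80 × 0.035 = $241.98
Social Security (OASDI): $7,081.01 × 0.0721 = $510.54
Health insurance premium: $65.09
Total deductions = $167.21 + $241.98 + $510.54 + $65.09 = $984.82
Net pay = $7,081.01 − $984.82 = $6,096.19

$6,096.19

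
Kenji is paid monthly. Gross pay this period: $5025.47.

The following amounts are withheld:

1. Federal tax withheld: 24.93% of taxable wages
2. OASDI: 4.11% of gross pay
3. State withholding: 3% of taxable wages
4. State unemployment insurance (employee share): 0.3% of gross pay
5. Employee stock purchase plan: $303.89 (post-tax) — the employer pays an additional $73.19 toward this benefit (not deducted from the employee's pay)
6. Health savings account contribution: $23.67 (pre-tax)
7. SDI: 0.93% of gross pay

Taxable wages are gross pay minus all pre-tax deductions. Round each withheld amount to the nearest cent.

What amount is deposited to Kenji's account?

Health savings account contribution: $23.67
Taxable wages = $5025.47 − $23.67 = $5001.80
Federal tax withheld: $5001.80 × 0.2493 = $1246.95
State withholding: $5001.80 × 0.03 = $150.05
OASDI: $5025.47 × 0.0411 = $206.55
SDI: $5025.47 × 0.0093 = $46.74
State unemployment insurance (employee share): $5025.47 × 0.003 = $15.08
Employee stock purchase plan: $303.89
(Employer's $73.19 toward employee stock purchase plan is not withheld from the employee.)
Total deductions = $23.67 + $1246.95 + $150.05 + $206.55 + $46.74 + $15.08 + $303.89 = $1992.93
Net pay = $5025.47 − $1992.93 = $3032.54

$3032.54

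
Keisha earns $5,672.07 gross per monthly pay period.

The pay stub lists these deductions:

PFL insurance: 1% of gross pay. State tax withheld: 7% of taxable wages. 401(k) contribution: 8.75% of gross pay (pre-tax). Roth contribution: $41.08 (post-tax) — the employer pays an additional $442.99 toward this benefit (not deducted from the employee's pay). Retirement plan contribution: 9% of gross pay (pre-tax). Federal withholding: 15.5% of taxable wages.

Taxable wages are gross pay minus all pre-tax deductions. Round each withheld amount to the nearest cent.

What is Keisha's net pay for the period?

$3,517.78

401(k) contribution: $5,672.07 × 0.0875 = $496.31
Retirement plan contribution: $5,672.07 × 0.09 = $510.49
Pre-tax total = $496.31 + $510.49 = $1,006.80
Taxable wages = $5,672.07 − $1,006.80 = $4,665.27
Federal withholding: $4,665.27 × 0.155 = $723.12
State tax withheld: $4,665.27 × 0.07 = $326.57
PFL insurance: $5,672.07 × 0.01 = $56.72
Roth contribution: $41.08
(Employer's $442.99 toward Roth contribution is not withheld from the employee.)
Total deductions = $496.31 + $510.49 + $723.12 + $326.57 + $56.72 + $41.08 = $2,154.29
Net pay = $5,672.07 − $2,154.29 = $3,517.78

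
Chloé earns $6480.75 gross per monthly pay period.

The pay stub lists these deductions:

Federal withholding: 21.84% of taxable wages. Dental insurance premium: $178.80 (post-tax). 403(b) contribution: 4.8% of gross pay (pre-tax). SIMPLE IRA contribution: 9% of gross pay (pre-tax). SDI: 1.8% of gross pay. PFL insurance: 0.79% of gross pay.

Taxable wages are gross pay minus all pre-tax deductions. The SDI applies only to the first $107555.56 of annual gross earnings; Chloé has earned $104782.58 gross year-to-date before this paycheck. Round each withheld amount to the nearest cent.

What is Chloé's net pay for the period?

SIMPLE IRA contribution: $6480.75 × 0.09 = $583.27
403(b) contribution: $6480.75 × 0.048 = $311.08
Pre-tax total = $583.27 + $311.08 = $894.35
Taxable wages = $6480.75 − $894.35 = $5586.40
Federal withholding: $5586.40 × 0.2184 = $1220.07
PFL insurance: $6480.75 × 0.0079 = $51.20
SDI: only $107555.56 − $104782.58 = $2772.98 of this check is subject → $2772.98 × 0.018 = $49.91
Dental insurance premium: $178.80
Total deductions = $583.27 + $311.08 + $1220.07 + $51.20 + $49.91 + $178.80 = $2394.33
Net pay = $6480.75 − $2394.33 = $4086.42

$4086.42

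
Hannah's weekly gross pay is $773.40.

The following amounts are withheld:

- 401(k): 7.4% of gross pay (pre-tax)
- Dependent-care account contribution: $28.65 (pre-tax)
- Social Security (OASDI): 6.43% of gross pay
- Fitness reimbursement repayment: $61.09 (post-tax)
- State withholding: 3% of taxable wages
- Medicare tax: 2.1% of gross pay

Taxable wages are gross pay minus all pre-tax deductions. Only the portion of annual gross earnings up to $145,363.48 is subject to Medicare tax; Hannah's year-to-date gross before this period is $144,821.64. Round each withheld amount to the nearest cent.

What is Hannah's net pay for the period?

401(k): $773.40 × 0.074 = $57.23
Dependent-care account contribution: $28.65
Pre-tax total = $57.23 + $28.65 = $85.88
Taxable wages = $773.40 − $85.88 = $687.52
State withholding: $687.52 × 0.03 = $20.63
Medicare tax: only $145,363.48 − $144,821.64 = $541.84 of this check is subject → $541.84 × 0.021 = $11.38
Social Security (OASDI): $773.40 × 0.0643 = $49.73
Fitness reimbursement repayment: $61.09
Total deductions = $57.23 + $28.65 + $20.63 + $11.38 + $49.73 + $61.09 = $228.71
Net pay = $773.40 − $228.71 = $544.69

$544.69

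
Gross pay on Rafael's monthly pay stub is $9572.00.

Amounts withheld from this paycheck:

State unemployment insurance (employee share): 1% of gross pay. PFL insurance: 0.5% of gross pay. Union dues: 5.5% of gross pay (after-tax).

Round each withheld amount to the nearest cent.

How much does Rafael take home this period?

PFL insurance: $9572.00 × 0.005 = $47.86
State unemployment insurance (employee share): $9572.00 × 0.01 = $95.72
Union dues: $9572.00 × 0.055 = $526.46
Total deductions = $47.86 + $95.72 + $526.46 = $670.04
Net pay = $9572.00 − $670.04 = $8901.96

$8901.96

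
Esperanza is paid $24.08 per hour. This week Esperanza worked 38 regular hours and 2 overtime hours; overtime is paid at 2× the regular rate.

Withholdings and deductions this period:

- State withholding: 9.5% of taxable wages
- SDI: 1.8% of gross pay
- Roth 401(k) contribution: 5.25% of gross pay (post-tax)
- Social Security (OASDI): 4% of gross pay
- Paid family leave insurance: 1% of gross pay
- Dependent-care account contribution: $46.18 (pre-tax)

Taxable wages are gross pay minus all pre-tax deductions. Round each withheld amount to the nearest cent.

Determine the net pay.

$751.63

Regular pay: 38 × $24.08 = $915.04
Overtime pay: 2 × $24.08 × 2 = $96.32
Gross pay = $915.04 + $96.32 = $1,011.36
Dependent-care account contribution: $46.18
Taxable wages = $1,011.36 − $46.18 = $965.18
State withholding: $965.18 × 0.095 = $91.69
Paid family leave insurance: $1,011.36 × 0.01 = $10.11
SDI: $1,011.36 × 0.018 = $18.20
Social Security (OASDI): $1,011.36 × 0.04 = $40.45
Roth 401(k) contribution: $1,011.36 × 0.0525 = $53.10
Total deductions = $46.18 + $91.69 + $10.11 + $18.20 + $40.45 + $53.10 = $259.73
Net pay = $1,011.36 − $259.73 = $751.63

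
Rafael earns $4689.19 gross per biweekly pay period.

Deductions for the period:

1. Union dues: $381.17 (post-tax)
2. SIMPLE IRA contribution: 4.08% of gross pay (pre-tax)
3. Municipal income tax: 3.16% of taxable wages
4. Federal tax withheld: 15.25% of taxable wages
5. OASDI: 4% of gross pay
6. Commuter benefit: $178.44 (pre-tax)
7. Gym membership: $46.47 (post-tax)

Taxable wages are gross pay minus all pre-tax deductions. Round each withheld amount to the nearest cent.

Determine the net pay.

$2909.02

Commuter benefit: $178.44
SIMPLE IRA contribution: $4689.19 × 0.0408 = $191.32
Pre-tax total = $178.44 + $191.32 = $369.76
Taxable wages = $4689.19 − $369.76 = $4319.43
Federal tax withheld: $4319.43 × 0.1525 = $658.71
Municipal income tax: $4319.43 × 0.0316 = $136.49
OASDI: $4689.19 × 0.04 = $187.57
Gym membership: $46.47
Union dues: $381.17
Total deductions = $178.44 + $191.32 + $658.71 + $136.49 + $187.57 + $46.47 + $381.17 = $1780.17
Net pay = $4689.19 − $1780.17 = $2909.02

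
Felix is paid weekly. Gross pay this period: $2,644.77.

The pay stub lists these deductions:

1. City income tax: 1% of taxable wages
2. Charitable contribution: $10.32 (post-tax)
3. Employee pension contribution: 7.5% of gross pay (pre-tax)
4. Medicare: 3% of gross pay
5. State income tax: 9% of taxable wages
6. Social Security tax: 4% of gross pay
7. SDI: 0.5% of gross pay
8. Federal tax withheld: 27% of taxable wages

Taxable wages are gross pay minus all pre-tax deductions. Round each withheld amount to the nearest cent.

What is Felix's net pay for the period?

Employee pension contribution: $2,644.77 × 0.075 = $198.36
Taxable wages = $2,644.77 − $198.36 = $2,446.41
State income tax: $2,446.41 × 0.09 = $220.18
Federal tax withheld: $2,446.41 × 0.27 = $660.53
City income tax: $2,446.41 × 0.01 = $24.46
SDI: $2,644.77 × 0.005 = $13.22
Medicare: $2,644.77 × 0.03 = $79.34
Social Security tax: $2,644.77 × 0.04 = $105.79
Charitable contribution: $10.32
Total deductions = $198.36 + $220.18 + $660.53 + $24.46 + $13.22 + $79.34 + $105.79 + $10.32 = $1,312.20
Net pay = $2,644.77 − $1,312.20 = $1,332.57

$1,332.57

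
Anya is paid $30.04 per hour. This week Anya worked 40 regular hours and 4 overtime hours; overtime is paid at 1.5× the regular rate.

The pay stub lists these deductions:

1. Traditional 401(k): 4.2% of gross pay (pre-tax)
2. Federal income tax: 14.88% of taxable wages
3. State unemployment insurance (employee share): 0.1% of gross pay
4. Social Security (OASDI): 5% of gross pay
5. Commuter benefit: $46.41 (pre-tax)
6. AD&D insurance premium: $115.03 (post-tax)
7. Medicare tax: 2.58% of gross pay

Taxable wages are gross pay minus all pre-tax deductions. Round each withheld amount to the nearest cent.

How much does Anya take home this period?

$866.16

Regular pay: 40 × $30.04 = $1,201.60
Overtime pay: 4 × $30.04 × 1.5 = $180.24
Gross pay = $1,201.60 + $180.24 = $1,381.84
Traditional 401(k): $1,381.84 × 0.042 = $58.04
Commuter benefit: $46.41
Pre-tax total = $58.04 + $46.41 = $104.45
Taxable wages = $1,381.84 − $104.45 = $1,277.39
Federal income tax: $1,277.39 × 0.1488 = $190.08
Medicare tax: $1,381.84 × 0.0258 = $35.65
State unemployment insurance (employee share): $1,381.84 × 0.001 = $1.38
Social Security (OASDI): $1,381.84 × 0.05 = $69.09
AD&D insurance premium: $115.03
Total deductions = $58.04 + $46.41 + $190.08 + $35.65 + $1.38 + $69.09 + $115.03 = $515.68
Net pay = $1,381.84 − $515.68 = $866.16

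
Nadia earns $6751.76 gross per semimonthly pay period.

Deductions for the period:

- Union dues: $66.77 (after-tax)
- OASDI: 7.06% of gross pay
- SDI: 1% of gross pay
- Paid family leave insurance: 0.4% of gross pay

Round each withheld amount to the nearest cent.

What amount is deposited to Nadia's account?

$6113.79

SDI: $6751.76 × 0.01 = $67.52
OASDI: $6751.76 × 0.0706 = $476.67
Paid family leave insurance: $6751.76 × 0.004 = $27.01
Union dues: $66.77
Total deductions = $67.52 + $476.67 + $27.01 + $66.77 = $637.97
Net pay = $6751.76 − $637.97 = $6113.79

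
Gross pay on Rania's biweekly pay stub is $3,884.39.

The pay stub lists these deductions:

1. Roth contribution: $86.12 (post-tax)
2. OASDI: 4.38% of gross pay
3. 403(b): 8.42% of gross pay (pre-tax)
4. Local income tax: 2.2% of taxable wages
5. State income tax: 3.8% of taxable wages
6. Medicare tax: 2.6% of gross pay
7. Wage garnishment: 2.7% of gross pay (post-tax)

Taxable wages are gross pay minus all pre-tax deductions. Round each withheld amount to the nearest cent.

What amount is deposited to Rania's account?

$2,881.75

403(b): $3,884.39 × 0.0842 = $327.07
Taxable wages = $3,884.39 − $327.07 = $3,557.32
State income tax: $3,557.32 × 0.038 = $135.18
Local income tax: $3,557.32 × 0.022 = $78.26
Medicare tax: $3,884.39 × 0.026 = $100.99
OASDI: $3,884.39 × 0.0438 = $170.14
Roth contribution: $86.12
Wage garnishment: $3,884.39 × 0.027 = $104.88
Total deductions = $327.07 + $135.18 + $78.26 + $100.99 + $170.14 + $86.12 + $104.88 = $1,002.64
Net pay = $3,884.39 − $1,002.64 = $2,881.75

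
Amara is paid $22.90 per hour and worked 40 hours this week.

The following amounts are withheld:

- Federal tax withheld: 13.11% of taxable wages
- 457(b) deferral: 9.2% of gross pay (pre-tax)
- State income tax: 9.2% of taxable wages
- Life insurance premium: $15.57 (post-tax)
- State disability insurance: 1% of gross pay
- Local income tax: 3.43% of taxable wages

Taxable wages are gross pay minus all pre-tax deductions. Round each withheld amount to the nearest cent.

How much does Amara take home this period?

$592.91

Gross pay: 40 × $22.90 = $916.00
457(b) deferral: $916.00 × 0.092 = $84.27
Taxable wages = $916.00 − $84.27 = $831.73
State income tax: $831.73 × 0.092 = $76.52
Local income tax: $831.73 × 0.0343 = $28.53
Federal tax withheld: $831.73 × 0.1311 = $109.04
State disability insurance: $916.00 × 0.01 = $9.16
Life insurance premium: $15.57
Total deductions = $84.27 + $76.52 + $28.53 + $109.04 + $9.16 + $15.57 = $323.09
Net pay = $916.00 − $323.09 = $592.91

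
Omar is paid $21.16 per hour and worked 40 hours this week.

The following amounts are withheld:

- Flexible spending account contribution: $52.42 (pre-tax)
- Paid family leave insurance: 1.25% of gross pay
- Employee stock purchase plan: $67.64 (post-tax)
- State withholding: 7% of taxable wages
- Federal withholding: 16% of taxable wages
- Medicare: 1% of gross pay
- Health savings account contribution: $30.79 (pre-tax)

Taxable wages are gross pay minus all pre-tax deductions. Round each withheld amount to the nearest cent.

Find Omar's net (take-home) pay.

$500.98

Gross pay: 40 × $21.16 = $846.40
Health savings account contribution: $30.79
Flexible spending account contribution: $52.42
Pre-tax total = $30.79 + $52.42 = $83.21
Taxable wages = $846.40 − $83.21 = $763.19
Federal withholding: $763.19 × 0.16 = $122.11
State withholding: $763.19 × 0.07 = $53.42
Paid family leave insurance: $846.40 × 0.0125 = $10.58
Medicare: $846.40 × 0.01 = $8.46
Employee stock purchase plan: $67.64
Total deductions = $30.79 + $52.42 + $122.11 + $53.42 + $10.58 + $8.46 + $67.64 = $345.42
Net pay = $846.40 − $345.42 = $500.98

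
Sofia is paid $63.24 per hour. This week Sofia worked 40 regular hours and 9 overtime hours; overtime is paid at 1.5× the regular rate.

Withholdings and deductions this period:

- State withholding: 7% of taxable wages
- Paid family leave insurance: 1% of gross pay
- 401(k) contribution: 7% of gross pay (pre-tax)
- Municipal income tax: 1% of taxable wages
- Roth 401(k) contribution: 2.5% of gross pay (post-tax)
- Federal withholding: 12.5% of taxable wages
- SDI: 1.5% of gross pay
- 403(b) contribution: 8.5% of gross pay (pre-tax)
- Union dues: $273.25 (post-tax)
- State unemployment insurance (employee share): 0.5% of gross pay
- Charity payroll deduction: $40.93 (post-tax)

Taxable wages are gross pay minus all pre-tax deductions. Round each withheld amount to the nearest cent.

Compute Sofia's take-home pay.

$1,772.58

Regular pay: 40 × $63.24 = $2,529.60
Overtime pay: 9 × $63.24 × 1.5 = $853.74
Gross pay = $2,529.60 + $853.74 = $3,383.34
401(k) contribution: $3,383.34 × 0.07 = $236.83
403(b) contribution: $3,383.34 × 0.085 = $287.58
Pre-tax total = $236.83 + $287.58 = $524.41
Taxable wages = $3,383.34 − $524.41 = $2,858.93
State withholding: $2,858.93 × 0.07 = $200.13
Federal withholding: $2,858.93 × 0.125 = $357.37
Municipal income tax: $2,858.93 × 0.01 = $28.59
SDI: $3,383.34 × 0.015 = $50.75
State unemployment insurance (employee share): $3,383.34 × 0.005 = $16.92
Paid family leave insurance: $3,383.34 × 0.01 = $33.83
Roth 401(k) contribution: $3,383.34 × 0.025 = $84.58
Charity payroll deduction: $40.93
Union dues: $273.25
Total deductions = $236.83 + $287.58 + $200.13 + $357.37 + $28.59 + $50.75 + $16.92 + $33.83 + $84.58 + $40.93 + $273.25 = $1,610.76
Net pay = $3,383.34 − $1,610.76 = $1,772.58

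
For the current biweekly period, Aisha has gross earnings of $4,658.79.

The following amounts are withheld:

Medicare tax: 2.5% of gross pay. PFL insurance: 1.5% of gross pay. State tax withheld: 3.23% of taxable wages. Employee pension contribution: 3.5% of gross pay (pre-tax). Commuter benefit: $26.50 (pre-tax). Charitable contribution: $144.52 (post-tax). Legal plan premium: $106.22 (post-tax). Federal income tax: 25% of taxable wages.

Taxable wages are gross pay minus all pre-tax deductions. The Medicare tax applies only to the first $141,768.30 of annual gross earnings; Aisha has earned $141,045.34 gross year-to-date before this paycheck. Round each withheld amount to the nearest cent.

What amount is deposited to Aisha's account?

$2,868.87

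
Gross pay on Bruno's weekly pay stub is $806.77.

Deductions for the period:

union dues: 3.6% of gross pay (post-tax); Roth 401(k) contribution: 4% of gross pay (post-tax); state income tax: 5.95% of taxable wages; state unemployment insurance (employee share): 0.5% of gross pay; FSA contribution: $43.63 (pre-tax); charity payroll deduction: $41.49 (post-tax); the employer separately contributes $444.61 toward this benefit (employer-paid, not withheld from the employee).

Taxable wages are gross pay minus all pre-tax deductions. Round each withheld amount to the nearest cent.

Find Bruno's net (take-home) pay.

$610.90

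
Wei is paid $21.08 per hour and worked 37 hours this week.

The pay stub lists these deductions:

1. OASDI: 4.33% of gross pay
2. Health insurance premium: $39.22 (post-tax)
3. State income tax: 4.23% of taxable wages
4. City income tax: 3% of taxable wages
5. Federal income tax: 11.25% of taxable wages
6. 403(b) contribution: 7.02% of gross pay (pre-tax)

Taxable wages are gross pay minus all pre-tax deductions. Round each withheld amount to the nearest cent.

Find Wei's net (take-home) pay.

$518.19

Gross pay: 37 × $21.08 = $779.96
403(b) contribution: $779.96 × 0.0702 = $54.75
Taxable wages = $779.96 − $54.75 = $725.21
State income tax: $725.21 × 0.0423 = $30.68
Federal income tax: $725.21 × 0.1125 = $81.59
City income tax: $725.21 × 0.03 = $21.76
OASDI: $779.96 × 0.0433 = $33.77
Health insurance premium: $39.22
Total deductions = $54.75 + $30.68 + $81.59 + $21.76 + $33.77 + $39.22 = $261.77
Net pay = $779.96 − $261.77 = $518.19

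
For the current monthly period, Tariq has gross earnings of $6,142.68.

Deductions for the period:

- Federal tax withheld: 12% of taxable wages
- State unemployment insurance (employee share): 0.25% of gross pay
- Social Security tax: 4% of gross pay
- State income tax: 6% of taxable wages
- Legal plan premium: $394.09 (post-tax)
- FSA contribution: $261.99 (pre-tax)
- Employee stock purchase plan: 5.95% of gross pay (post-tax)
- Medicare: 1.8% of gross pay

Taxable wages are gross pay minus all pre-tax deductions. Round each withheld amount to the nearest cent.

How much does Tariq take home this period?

FSA contribution: $261.99
Taxable wages = $6,142.68 − $261.99 = $5,880.69
Federal tax withheld: $5,880.69 × 0.12 = $705.68
State income tax: $5,880.69 × 0.06 = $352.84
Social Security tax: $6,142.68 × 0.04 = $245.71
State unemployment insurance (employee share): $6,142.68 × 0.0025 = $15.36
Medicare: $6,142.68 × 0.018 = $110.57
Employee stock purchase plan: $6,142.68 × 0.0595 = $365.49
Legal plan premium: $394.09
Total deductions = $261.99 + $705.68 + $352.84 + $245.71 + $15.36 + $110.57 + $365.49 + $394.09 = $2,451.73
Net pay = $6,142.68 − $2,451.73 = $3,690.95

$3,690.95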